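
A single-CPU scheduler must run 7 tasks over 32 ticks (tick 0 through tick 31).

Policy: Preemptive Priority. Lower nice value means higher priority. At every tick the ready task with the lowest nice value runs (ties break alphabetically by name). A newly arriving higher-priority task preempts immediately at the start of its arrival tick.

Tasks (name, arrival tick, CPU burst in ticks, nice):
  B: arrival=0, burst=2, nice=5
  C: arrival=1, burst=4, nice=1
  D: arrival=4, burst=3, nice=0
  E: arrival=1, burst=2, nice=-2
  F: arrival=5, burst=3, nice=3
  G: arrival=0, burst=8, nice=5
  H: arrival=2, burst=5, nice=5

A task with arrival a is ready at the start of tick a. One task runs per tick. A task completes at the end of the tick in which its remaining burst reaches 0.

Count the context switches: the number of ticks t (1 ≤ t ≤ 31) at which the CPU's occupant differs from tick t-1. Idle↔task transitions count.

context switches = 9

t=0: ready={B,G} → run B
t=1: ready={B,C,E,G} → run E
t=2: ready={B,C,E,G,H} → run E
t=3: ready={B,C,G,H} → run C
t=4: ready={B,C,D,G,H} → run D
t=5: ready={B,C,D,F,G,H} → run D
t=6: ready={B,C,D,F,G,H} → run D
t=7: ready={B,C,F,G,H} → run C
t=8: ready={B,C,F,G,H} → run C
t=9: ready={B,C,F,G,H} → run C
t=10: ready={B,F,G,H} → run F
t=11: ready={B,F,G,H} → run F
t=12: ready={B,F,G,H} → run F
t=13: ready={B,G,H} → run B
t=14: ready={G,H} → run G
t=15: ready={G,H} → run G
t=16: ready={G,H} → run G
t=17: ready={G,H} → run G
t=18: ready={G,H} → run G
t=19: ready={G,H} → run G
t=20: ready={G,H} → run G
t=21: ready={G,H} → run G
t=22: ready={H} → run H
t=23: ready={H} → run H
t=24: ready={H} → run H
t=25: ready={H} → run H
t=26: ready={H} → run H
t=27: (idle)
t=28: (idle)
t=29: (idle)
t=30: (idle)
t=31: (idle)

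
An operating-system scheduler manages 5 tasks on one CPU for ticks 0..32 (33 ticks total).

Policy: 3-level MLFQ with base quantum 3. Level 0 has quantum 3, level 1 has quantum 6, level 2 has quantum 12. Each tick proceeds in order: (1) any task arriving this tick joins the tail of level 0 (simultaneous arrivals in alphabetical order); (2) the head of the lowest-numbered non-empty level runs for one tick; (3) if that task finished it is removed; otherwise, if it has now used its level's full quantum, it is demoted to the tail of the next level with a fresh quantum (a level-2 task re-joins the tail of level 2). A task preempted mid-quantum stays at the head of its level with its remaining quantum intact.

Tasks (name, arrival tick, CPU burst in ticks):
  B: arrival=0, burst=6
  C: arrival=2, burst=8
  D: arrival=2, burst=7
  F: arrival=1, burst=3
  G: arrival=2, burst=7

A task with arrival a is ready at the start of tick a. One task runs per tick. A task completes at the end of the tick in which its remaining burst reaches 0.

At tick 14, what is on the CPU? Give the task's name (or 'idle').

t=0: L0/L1/L2 = B/-/- → run B
t=1: L0/L1/L2 = BF/-/- → run B
t=2: L0/L1/L2 = BFCDG/-/- → run B
t=3: L0/L1/L2 = FCDG/B/- → run F
t=4: L0/L1/L2 = FCDG/B/- → run F
t=5: L0/L1/L2 = FCDG/B/- → run F
t=6: L0/L1/L2 = CDG/B/- → run C
t=7: L0/L1/L2 = CDG/B/- → run C
t=8: L0/L1/L2 = CDG/B/- → run C
t=9: L0/L1/L2 = DG/BC/- → run D
t=10: L0/L1/L2 = DG/BC/- → run D
t=11: L0/L1/L2 = DG/BC/- → run D
t=12: L0/L1/L2 = G/BCD/- → run G
t=13: L0/L1/L2 = G/BCD/- → run G
t=14: L0/L1/L2 = G/BCD/- → run G
t=15: L0/L1/L2 = -/BCDG/- → run B
t=16: L0/L1/L2 = -/BCDG/- → run B
t=17: L0/L1/L2 = -/BCDG/- → run B
t=18: L0/L1/L2 = -/CDG/- → run C
t=19: L0/L1/L2 = -/CDG/- → run C
t=20: L0/L1/L2 = -/CDG/- → run C
t=21: L0/L1/L2 = -/CDG/- → run C
t=22: L0/L1/L2 = -/CDG/- → run C
t=23: L0/L1/L2 = -/DG/- → run D
t=24: L0/L1/L2 = -/DG/- → run D
t=25: L0/L1/L2 = -/DG/- → run D
t=26: L0/L1/L2 = -/DG/- → run D
t=27: L0/L1/L2 = -/G/- → run G
t=28: L0/L1/L2 = -/G/- → run G
t=29: L0/L1/L2 = -/G/- → run G
t=30: L0/L1/L2 = -/G/- → run G
t=31: (idle)
t=32: (idle)

running at tick 14 = G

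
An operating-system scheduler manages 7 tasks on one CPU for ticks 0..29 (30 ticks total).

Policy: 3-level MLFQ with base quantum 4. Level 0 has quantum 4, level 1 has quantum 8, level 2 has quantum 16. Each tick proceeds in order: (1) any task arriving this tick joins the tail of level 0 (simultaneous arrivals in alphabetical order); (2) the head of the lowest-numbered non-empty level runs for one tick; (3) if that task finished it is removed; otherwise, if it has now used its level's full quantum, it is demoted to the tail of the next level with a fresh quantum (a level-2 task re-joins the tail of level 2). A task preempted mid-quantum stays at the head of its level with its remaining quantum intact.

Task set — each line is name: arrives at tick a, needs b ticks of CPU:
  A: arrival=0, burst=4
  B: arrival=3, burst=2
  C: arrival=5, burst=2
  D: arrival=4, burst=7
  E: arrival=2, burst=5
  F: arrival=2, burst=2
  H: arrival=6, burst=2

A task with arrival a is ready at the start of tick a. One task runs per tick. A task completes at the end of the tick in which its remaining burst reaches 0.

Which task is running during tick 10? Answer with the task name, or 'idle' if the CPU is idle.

running at tick 10 = B

t=0: L0/L1/L2 = A/-/- → run A
t=1: L0/L1/L2 = A/-/- → run A
t=2: L0/L1/L2 = AEF/-/- → run A
t=3: L0/L1/L2 = AEFB/-/- → run A
t=4: L0/L1/L2 = EFBD/-/- → run E
t=5: L0/L1/L2 = EFBDC/-/- → run E
t=6: L0/L1/L2 = EFBDCH/-/- → run E
t=7: L0/L1/L2 = EFBDCH/-/- → run E
t=8: L0/L1/L2 = FBDCH/E/- → run F
t=9: L0/L1/L2 = FBDCH/E/- → run F
t=10: L0/L1/L2 = BDCH/E/- → run B
t=11: L0/L1/L2 = BDCH/E/- → run B
t=12: L0/L1/L2 = DCH/E/- → run D
t=13: L0/L1/L2 = DCH/E/- → run D
t=14: L0/L1/L2 = DCH/E/- → run D
t=15: L0/L1/L2 = DCH/E/- → run D
t=16: L0/L1/L2 = CH/ED/- → run C
t=17: L0/L1/L2 = CH/ED/- → run C
t=18: L0/L1/L2 = H/ED/- → run H
t=19: L0/L1/L2 = H/ED/- → run H
t=20: L0/L1/L2 = -/ED/- → run E
t=21: L0/L1/L2 = -/D/- → run D
t=22: L0/L1/L2 = -/D/- → run D
t=23: L0/L1/L2 = -/D/- → run D
t=24: (idle)
t=25: (idle)
t=26: (idle)
t=27: (idle)
t=28: (idle)
t=29: (idle)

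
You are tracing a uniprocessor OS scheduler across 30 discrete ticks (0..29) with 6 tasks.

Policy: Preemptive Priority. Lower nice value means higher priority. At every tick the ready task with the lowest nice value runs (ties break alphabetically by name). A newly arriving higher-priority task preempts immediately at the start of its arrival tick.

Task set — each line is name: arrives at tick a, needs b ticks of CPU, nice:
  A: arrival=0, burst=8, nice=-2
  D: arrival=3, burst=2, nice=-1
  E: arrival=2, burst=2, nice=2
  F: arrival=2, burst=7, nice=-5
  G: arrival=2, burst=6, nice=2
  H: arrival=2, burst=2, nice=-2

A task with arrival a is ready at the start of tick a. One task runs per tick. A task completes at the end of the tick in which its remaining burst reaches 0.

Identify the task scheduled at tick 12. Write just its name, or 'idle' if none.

t=0: ready={A} → run A
t=1: ready={A} → run A
t=2: ready={A,E,F,G,H} → run F
t=3: ready={A,D,E,F,G,H} → run F
t=4: ready={A,D,E,F,G,H} → run F
t=5: ready={A,D,E,F,G,H} → run F
t=6: ready={A,D,E,F,G,H} → run F
t=7: ready={A,D,E,F,G,H} → run F
t=8: ready={A,D,E,F,G,H} → run F
t=9: ready={A,D,E,G,H} → run A
t=10: ready={A,D,E,G,H} → run A
t=11: ready={A,D,E,G,H} → run A
t=12: ready={A,D,E,G,H} → run A
t=13: ready={A,D,E,G,H} → run A
t=14: ready={A,D,E,G,H} → run A
t=15: ready={D,E,G,H} → run H
t=16: ready={D,E,G,H} → run H
t=17: ready={D,E,G} → run D
t=18: ready={D,E,G} → run D
t=19: ready={E,G} → run E
t=20: ready={E,G} → run E
t=21: ready={G} → run G
t=22: ready={G} → run G
t=23: ready={G} → run G
t=24: ready={G} → run G
t=25: ready={G} → run G
t=26: ready={G} → run G
t=27: (idle)
t=28: (idle)
t=29: (idle)

running at tick 12 = A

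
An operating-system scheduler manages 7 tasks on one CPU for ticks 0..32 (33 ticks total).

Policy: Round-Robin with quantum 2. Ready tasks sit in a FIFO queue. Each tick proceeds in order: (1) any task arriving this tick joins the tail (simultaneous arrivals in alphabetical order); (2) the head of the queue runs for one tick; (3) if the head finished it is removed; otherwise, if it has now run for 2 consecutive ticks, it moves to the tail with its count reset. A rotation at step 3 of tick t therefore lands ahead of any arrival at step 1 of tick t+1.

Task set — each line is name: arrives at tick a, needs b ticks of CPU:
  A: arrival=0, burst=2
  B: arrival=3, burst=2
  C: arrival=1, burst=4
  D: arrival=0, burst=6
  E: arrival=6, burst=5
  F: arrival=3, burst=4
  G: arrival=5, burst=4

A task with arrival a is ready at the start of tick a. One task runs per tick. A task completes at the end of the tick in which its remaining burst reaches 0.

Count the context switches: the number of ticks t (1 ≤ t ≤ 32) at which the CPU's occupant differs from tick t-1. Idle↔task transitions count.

context switches = 13

t=0: queue=[A,D] q_used=0 → run A
t=1: queue=[A,D,C] q_used=1 → run A
t=2: queue=[D,C] q_used=0 → run D
t=3: queue=[D,C,B,F] q_used=1 → run D
t=4: queue=[C,B,F,D] q_used=0 → run C
t=5: queue=[C,B,F,D,G] q_used=1 → run C
t=6: queue=[B,F,D,G,C,E] q_used=0 → run B
t=7: queue=[B,F,D,G,C,E] q_used=1 → run B
t=8: queue=[F,D,G,C,E] q_used=0 → run F
t=9: queue=[F,D,G,C,E] q_used=1 → run F
t=10: queue=[D,G,C,E,F] q_used=0 → run D
t=11: queue=[D,G,C,E,F] q_used=1 → run D
t=12: queue=[G,C,E,F,D] q_used=0 → run G
t=13: queue=[G,C,E,F,D] q_used=1 → run G
t=14: queue=[C,E,F,D,G] q_used=0 → run C
t=15: queue=[C,E,F,D,G] q_used=1 → run C
t=16: queue=[E,F,D,G] q_used=0 → run E
t=17: queue=[E,F,D,G] q_used=1 → run E
t=18: queue=[F,D,G,E] q_used=0 → run F
t=19: queue=[F,D,G,E] q_used=1 → run F
t=20: queue=[D,G,E] q_used=0 → run D
t=21: queue=[D,G,E] q_used=1 → run D
t=22: queue=[G,E] q_used=0 → run G
t=23: queue=[G,E] q_used=1 → run G
t=24: queue=[E] q_used=0 → run E
t=25: queue=[E] q_used=1 → run E
t=26: queue=[E] q_used=0 → run E
t=27: (idle)
t=28: (idle)
t=29: (idle)
t=30: (idle)
t=31: (idle)
t=32: (idle)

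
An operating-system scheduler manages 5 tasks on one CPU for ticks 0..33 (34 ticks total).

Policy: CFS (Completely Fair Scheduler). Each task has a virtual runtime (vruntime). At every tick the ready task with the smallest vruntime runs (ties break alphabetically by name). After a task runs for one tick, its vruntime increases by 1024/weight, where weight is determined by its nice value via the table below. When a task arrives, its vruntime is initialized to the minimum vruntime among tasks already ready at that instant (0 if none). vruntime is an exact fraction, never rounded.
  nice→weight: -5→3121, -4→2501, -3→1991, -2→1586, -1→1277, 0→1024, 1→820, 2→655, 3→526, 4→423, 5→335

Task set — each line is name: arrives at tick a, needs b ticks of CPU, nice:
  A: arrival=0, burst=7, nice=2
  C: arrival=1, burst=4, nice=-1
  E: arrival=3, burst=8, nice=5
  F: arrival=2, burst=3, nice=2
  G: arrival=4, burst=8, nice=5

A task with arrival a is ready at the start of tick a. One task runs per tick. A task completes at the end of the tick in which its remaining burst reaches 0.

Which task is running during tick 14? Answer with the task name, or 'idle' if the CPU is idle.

running at tick 14 = F

t=0: vr[A=0] → run A
t=1: vr[A=1024/655 C=1024/655] → run A
t=2: vr[A=2048/655 C=1024/655 F=1024/655] → run C
t=3: vr[A=2048/655 C=1978368/836435 E=1024/655 F=1024/655] → run E
t=4: vr[A=2048/655 C=1978368/836435 E=202752/43885 F=1024/655 G=1024/655] → run F
t=5: vr[A=2048/655 C=1978368/836435 E=202752/43885 F=2048/655 G=1024/655] → run G
t=6: vr[A=2048/655 C=1978368/836435 E=202752/43885 F=2048/655 G=202752/43885] → run C
t=7: vr[A=2048/655 C=2649088/836435 E=202752/43885 F=2048/655 G=202752/43885] → run A
t=8: vr[A=3072/655 C=2649088/836435 E=202752/43885 F=2048/655 G=202752/43885] → run F
t=9: vr[A=3072/655 C=2649088/836435 E=202752/43885 F=3072/655 G=202752/43885] → run C
t=10: vr[A=3072/655 C=3319808/836435 E=202752/43885 F=3072/655 G=202752/43885] → run C
t=11: vr[A=3072/655 E=202752/43885 F=3072/655 G=202752/43885] → run E
t=12: vr[A=3072/655 E=336896/43885 F=3072/655 G=202752/43885] → run G
t=13: vr[A=3072/655 E=336896/43885 F=3072/655 G=336896/43885] → run A
t=14: vr[A=4096/655 E=336896/43885 F=3072/655 G=336896/43885] → run F
t=15: vr[A=4096/655 E=336896/43885 G=336896/43885] → run A
t=16: vr[A=1024/131 E=336896/43885 G=336896/43885] → run E
t=17: vr[A=1024/131 E=94208/8777 G=336896/43885] → run G
t=18: vr[A=1024/131 E=94208/8777 G=94208/8777] → run A
t=19: vr[A=6144/655 E=94208/8777 G=94208/8777] → run A
t=20: vr[E=94208/8777 G=94208/8777] → run E
t=21: vr[E=605184/43885 G=94208/8777] → run G
t=22: vr[E=605184/43885 G=605184/43885] → run E
t=23: vr[E=739328/43885 G=605184/43885] → run G
t=24: vr[E=739328/43885 G=739328/43885] → run E
t=25: vr[E=873472/43885 G=739328/43885] → run G
t=26: vr[E=873472/43885 G=873472/43885] → run E
t=27: vr[E=1007616/43885 G=873472/43885] → run G
t=28: vr[E=1007616/43885 G=1007616/43885] → run E
t=29: vr[G=1007616/43885] → run G
t=30: (idle)
t=31: (idle)
t=32: (idle)
t=33: (idle)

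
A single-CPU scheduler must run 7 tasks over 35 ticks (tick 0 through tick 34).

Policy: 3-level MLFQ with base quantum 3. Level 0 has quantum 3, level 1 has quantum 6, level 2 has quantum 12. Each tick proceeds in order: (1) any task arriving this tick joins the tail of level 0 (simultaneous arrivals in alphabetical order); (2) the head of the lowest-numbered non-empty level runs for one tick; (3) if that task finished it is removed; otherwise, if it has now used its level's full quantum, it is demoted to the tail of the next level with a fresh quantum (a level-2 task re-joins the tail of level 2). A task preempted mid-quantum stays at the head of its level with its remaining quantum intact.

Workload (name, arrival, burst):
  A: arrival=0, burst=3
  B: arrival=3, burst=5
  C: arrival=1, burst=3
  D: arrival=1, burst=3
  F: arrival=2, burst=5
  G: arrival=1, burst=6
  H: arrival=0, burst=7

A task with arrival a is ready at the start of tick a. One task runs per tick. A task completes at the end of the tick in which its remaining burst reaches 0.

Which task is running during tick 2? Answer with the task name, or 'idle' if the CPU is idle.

t=0: L0/L1/L2 = AH/-/- → run A
t=1: L0/L1/L2 = AHCDG/-/- → run A
t=2: L0/L1/L2 = AHCDGF/-/- → run A
t=3: L0/L1/L2 = HCDGFB/-/- → run H
t=4: L0/L1/L2 = HCDGFB/-/- → run H
t=5: L0/L1/L2 = HCDGFB/-/- → run H
t=6: L0/L1/L2 = CDGFB/H/- → run C
t=7: L0/L1/L2 = CDGFB/H/- → run C
t=8: L0/L1/L2 = CDGFB/H/- → run C
t=9: L0/L1/L2 = DGFB/H/- → run D
t=10: L0/L1/L2 = DGFB/H/- → run D
t=11: L0/L1/L2 = DGFB/H/- → run D
t=12: L0/L1/L2 = GFB/H/- → run G
t=13: L0/L1/L2 = GFB/H/- → run G
t=14: L0/L1/L2 = GFB/H/- → run G
t=15: L0/L1/L2 = FB/HG/- → run F
t=16: L0/L1/L2 = FB/HG/- → run F
t=17: L0/L1/L2 = FB/HG/- → run F
t=18: L0/L1/L2 = B/HGF/- → run B
t=19: L0/L1/L2 = B/HGF/- → run B
t=20: L0/L1/L2 = B/HGF/- → run B
t=21: L0/L1/L2 = -/HGFB/- → run H
t=22: L0/L1/L2 = -/HGFB/- → run H
t=23: L0/L1/L2 = -/HGFB/- → run H
t=24: L0/L1/L2 = -/HGFB/- → run H
t=25: L0/L1/L2 = -/GFB/- → run G
t=26: L0/L1/L2 = -/GFB/- → run G
t=27: L0/L1/L2 = -/GFB/- → run G
t=28: L0/L1/L2 = -/FB/- → run F
t=29: L0/L1/L2 = -/FB/- → run F
t=30: L0/L1/L2 = -/B/- → run B
t=31: L0/L1/L2 = -/B/- → run B
t=32: (idle)
t=33: (idle)
t=34: (idle)

running at tick 2 = A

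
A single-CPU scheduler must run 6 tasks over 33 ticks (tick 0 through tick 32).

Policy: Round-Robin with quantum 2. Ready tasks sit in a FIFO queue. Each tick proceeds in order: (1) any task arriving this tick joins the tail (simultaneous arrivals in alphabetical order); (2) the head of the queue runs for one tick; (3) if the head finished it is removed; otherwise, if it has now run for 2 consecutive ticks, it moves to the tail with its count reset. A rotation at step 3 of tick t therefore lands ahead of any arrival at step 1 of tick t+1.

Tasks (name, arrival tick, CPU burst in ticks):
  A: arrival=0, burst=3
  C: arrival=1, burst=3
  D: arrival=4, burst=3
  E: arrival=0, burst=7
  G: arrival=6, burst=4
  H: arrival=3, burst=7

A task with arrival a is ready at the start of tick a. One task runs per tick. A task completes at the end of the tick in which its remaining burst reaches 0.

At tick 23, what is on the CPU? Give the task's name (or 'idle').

t=0: queue=[A,E] q_used=0 → run A
t=1: queue=[A,E,C] q_used=1 → run A
t=2: queue=[E,C,A] q_used=0 → run E
t=3: queue=[E,C,A,H] q_used=1 → run E
t=4: queue=[C,A,H,E,D] q_used=0 → run C
t=5: queue=[C,A,H,E,D] q_used=1 → run C
t=6: queue=[A,H,E,D,C,G] q_used=0 → run A
t=7: queue=[H,E,D,C,G] q_used=0 → run H
t=8: queue=[H,E,D,C,G] q_used=1 → run H
t=9: queue=[E,D,C,G,H] q_used=0 → run E
t=10: queue=[E,D,C,G,H] q_used=1 → run E
t=11: queue=[D,C,G,H,E] q_used=0 → run D
t=12: queue=[D,C,G,H,E] q_used=1 → run D
t=13: queue=[C,G,H,E,D] q_used=0 → run C
t=14: queue=[G,H,E,D] q_used=0 → run G
t=15: queue=[G,H,E,D] q_used=1 → run G
t=16: queue=[H,E,D,G] q_used=0 → run H
t=17: queue=[H,E,D,G] q_used=1 → run H
t=18: queue=[E,D,G,H] q_used=0 → run E
t=19: queue=[E,D,G,H] q_used=1 → run E
t=20: queue=[D,G,H,E] q_used=0 → run D
t=21: queue=[G,H,E] q_used=0 → run G
t=22: queue=[G,H,E] q_used=1 → run G
t=23: queue=[H,E] q_used=0 → run H
t=24: queue=[H,E] q_used=1 → run H
t=25: queue=[E,H] q_used=0 → run E
t=26: queue=[H] q_used=0 → run H
t=27: (idle)
t=28: (idle)
t=29: (idle)
t=30: (idle)
t=31: (idle)
t=32: (idle)

running at tick 23 = H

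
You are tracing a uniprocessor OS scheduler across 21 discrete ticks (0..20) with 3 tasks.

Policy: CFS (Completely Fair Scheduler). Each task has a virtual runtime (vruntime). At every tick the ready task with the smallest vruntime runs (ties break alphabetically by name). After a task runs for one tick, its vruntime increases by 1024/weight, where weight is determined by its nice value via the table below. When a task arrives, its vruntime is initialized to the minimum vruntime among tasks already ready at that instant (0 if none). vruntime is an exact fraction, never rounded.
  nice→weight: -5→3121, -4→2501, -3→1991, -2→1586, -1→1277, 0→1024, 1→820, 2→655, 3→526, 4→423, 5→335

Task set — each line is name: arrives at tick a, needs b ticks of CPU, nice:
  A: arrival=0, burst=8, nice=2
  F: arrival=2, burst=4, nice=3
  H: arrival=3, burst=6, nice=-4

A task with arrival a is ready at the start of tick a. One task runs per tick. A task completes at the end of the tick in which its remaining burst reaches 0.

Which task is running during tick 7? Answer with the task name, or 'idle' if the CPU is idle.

running at tick 7 = H

t=0: vr[A=0] → run A
t=1: vr[A=1024/655] → run A
t=2: vr[A=2048/655 F=2048/655] → run A
t=3: vr[A=3072/655 F=2048/655 H=2048/655] → run F
t=4: vr[A=3072/655 F=873984/172265 H=2048/655] → run H
t=5: vr[A=3072/655 F=873984/172265 H=5792768/1638155] → run H
t=6: vr[A=3072/655 F=873984/172265 H=6463488/1638155] → run H
t=7: vr[A=3072/655 F=873984/172265 H=7134208/1638155] → run H
t=8: vr[A=3072/655 F=873984/172265 H=7804928/1638155] → run A
t=9: vr[A=4096/655 F=873984/172265 H=7804928/1638155] → run H
t=10: vr[A=4096/655 F=873984/172265 H=8475648/1638155] → run F
t=11: vr[A=4096/655 F=1209344/172265 H=8475648/1638155] → run H
t=12: vr[A=4096/655 F=1209344/172265] → run A
t=13: vr[A=1024/131 F=1209344/172265] → run F
t=14: vr[A=1024/131 F=1544704/172265] → run A
t=15: vr[A=6144/655 F=1544704/172265] → run F
t=16: vr[A=6144/655] → run A
t=17: vr[A=7168/655] → run A
t=18: (idle)
t=19: (idle)
t=20: (idle)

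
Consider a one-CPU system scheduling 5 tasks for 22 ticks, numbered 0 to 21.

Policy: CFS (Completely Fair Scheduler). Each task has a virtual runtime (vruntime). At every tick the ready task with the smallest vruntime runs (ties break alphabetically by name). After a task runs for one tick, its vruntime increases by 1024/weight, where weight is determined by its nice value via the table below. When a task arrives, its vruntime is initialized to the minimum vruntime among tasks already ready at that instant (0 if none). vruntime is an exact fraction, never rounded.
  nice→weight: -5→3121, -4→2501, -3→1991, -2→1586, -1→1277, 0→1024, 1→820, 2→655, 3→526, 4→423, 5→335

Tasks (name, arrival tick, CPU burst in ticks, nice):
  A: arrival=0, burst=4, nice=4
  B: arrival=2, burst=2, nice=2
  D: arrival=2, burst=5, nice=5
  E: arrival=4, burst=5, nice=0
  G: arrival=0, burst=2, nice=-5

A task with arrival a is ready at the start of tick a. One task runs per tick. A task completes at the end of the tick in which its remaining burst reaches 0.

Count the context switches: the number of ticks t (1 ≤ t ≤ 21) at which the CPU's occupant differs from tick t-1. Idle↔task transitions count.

t=0: vr[A=0 G=0] → run A
t=1: vr[A=1024/423 G=0] → run G
t=2: vr[A=1024/423 B=1024/3121 D=1024/3121 G=1024/3121] → run B
t=3: vr[A=1024/423 B=3866624/2044255 D=1024/3121 G=1024/3121] → run D
t=4: vr[A=1024/423 B=3866624/2044255 D=3538944/1045535 E=1024/3121 G=1024/3121] → run E
t=5: vr[A=1024/423 B=3866624/2044255 D=3538944/1045535 E=4145/3121 G=1024/3121] → run G
t=6: vr[A=1024/423 B=3866624/2044255 D=3538944/1045535 E=4145/3121] → run E
t=7: vr[A=1024/423 B=3866624/2044255 D=3538944/1045535 E=7266/3121] → run B
t=8: vr[A=1024/423 D=3538944/1045535 E=7266/3121] → run E
t=9: vr[A=1024/423 D=3538944/1045535 E=10387/3121] → run A
t=10: vr[A=2048/423 D=3538944/1045535 E=10387/3121] → run E
t=11: vr[A=2048/423 D=3538944/1045535 E=13508/3121] → run D
t=12: vr[A=2048/423 D=6734848/1045535 E=13508/3121] → run E
t=13: vr[A=2048/423 D=6734848/1045535] → run A
t=14: vr[A=1024/141 D=6734848/1045535] → run D
t=15: vr[A=1024/141 D=9930752/1045535] → run A
t=16: vr[D=9930752/1045535] → run D
t=17: vr[D=13126656/1045535] → run D
t=18: (idle)
t=19: (idle)
t=20: (idle)
t=21: (idle)

context switches = 17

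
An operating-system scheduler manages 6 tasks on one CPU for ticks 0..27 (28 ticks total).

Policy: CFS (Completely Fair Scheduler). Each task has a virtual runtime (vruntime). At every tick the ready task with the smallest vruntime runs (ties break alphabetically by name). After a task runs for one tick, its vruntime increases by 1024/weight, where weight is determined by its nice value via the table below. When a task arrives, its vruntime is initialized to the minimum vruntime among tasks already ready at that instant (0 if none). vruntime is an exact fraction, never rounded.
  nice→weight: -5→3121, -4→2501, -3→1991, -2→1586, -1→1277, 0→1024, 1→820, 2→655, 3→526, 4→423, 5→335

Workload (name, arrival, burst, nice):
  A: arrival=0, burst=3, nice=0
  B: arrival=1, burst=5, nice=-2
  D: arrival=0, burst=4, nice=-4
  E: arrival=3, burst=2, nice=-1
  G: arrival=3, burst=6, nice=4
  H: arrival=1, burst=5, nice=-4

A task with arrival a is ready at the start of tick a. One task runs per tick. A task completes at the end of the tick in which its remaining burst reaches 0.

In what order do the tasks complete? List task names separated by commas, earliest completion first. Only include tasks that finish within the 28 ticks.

t=0: vr[A=0 D=0] → run A
t=1: vr[A=1 B=0 D=0 H=0] → run B
t=2: vr[A=1 B=512/793 D=0 H=0] → run D
t=3: vr[A=1 B=512/793 D=1024/2501 E=0 G=0 H=0] → run E
t=4: vr[A=1 B=512/793 D=1024/2501 E=1024/1277 G=0 H=0] → run G
t=5: vr[A=1 B=512/793 D=1024/2501 E=1024/1277 G=1024/423 H=0] → run H
t=6: vr[A=1 B=512/793 D=1024/2501 E=1024/1277 G=1024/423 H=1024/2501] → run D
t=7: vr[A=1 B=512/793 D=2048/2501 E=1024/1277 G=1024/423 H=1024/2501] → run H
t=8: vr[A=1 B=512/793 D=2048/2501 E=1024/1277 G=1024/423 H=2048/2501] → run B
t=9: vr[A=1 B=1024/793 D=2048/2501 E=1024/1277 G=1024/423 H=2048/2501] → run E
t=10: vr[A=1 B=1024/793 D=2048/2501 G=1024/423 H=2048/2501] → run D
t=11: vr[A=1 B=1024/793 D=3072/2501 G=1024/423 H=2048/2501] → run H
t=12: vr[A=1 B=1024/793 D=3072/2501 G=1024/423 H=3072/2501] → run A
t=13: vr[A=2 B=1024/793 D=3072/2501 G=1024/423 H=3072/2501] → run D
t=14: vr[A=2 B=1024/793 G=1024/423 H=3072/2501] → run H
t=15: vr[A=2 B=1024/793 G=1024/423 H=4096/2501] → run B
t=16: vr[A=2 B=1536/793 G=1024/423 H=4096/2501] → run H
t=17: vr[A=2 B=1536/793 G=1024/423] → run B
t=18: vr[A=2 B=2048/793 G=1024/423] → run A
t=19: vr[B=2048/793 G=1024/423] → run G
t=20: vr[B=2048/793 G=2048/423] → run B
t=21: vr[G=2048/423] → run G
t=22: vr[G=1024/141] → run G
t=23: vr[G=4096/423] → run G
t=24: vr[G=5120/423] → run G
t=25: (idle)
t=26: (idle)
t=27: (idle)

completion order = E, D, H, A, B, G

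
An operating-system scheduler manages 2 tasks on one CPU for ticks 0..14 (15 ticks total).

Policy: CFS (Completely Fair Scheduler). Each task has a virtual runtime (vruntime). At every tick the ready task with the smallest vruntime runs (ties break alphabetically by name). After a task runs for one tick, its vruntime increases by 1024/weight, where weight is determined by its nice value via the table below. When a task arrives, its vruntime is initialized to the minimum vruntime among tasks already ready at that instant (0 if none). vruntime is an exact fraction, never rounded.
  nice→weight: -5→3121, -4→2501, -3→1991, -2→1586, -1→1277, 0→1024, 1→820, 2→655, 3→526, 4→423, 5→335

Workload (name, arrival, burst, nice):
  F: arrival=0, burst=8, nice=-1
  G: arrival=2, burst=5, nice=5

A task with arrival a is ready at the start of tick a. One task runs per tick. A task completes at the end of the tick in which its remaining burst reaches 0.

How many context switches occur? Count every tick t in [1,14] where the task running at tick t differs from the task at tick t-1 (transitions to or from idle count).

t=0: vr[F=0] → run F
t=1: vr[F=1024/1277] → run F
t=2: vr[F=2048/1277 G=2048/1277] → run F
t=3: vr[F=3072/1277 G=2048/1277] → run G
t=4: vr[F=3072/1277 G=1993728/427795] → run F
t=5: vr[F=4096/1277 G=1993728/427795] → run F
t=6: vr[F=5120/1277 G=1993728/427795] → run F
t=7: vr[F=6144/1277 G=1993728/427795] → run G
t=8: vr[F=6144/1277 G=3301376/427795] → run F
t=9: vr[F=7168/1277 G=3301376/427795] → run F
t=10: vr[G=3301376/427795] → run G
t=11: vr[G=4609024/427795] → run G
t=12: vr[G=5916672/427795] → run G
t=13: (idle)
t=14: (idle)

context switches = 6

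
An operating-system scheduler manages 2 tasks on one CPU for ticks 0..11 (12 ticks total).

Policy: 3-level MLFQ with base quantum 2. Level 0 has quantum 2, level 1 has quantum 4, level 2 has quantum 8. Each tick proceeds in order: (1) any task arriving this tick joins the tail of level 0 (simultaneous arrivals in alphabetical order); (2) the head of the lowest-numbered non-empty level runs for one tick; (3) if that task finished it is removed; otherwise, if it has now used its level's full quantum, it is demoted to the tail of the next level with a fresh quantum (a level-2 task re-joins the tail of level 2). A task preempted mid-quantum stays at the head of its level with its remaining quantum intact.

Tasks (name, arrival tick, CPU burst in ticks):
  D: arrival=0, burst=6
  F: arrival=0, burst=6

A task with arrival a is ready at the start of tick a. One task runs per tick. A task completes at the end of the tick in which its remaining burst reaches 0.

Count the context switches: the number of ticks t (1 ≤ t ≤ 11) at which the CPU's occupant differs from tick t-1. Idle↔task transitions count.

context switches = 3

t=0: L0/L1/L2 = DF/-/- → run D
t=1: L0/L1/L2 = DF/-/- → run D
t=2: L0/L1/L2 = F/D/- → run F
t=3: L0/L1/L2 = F/D/- → run F
t=4: L0/L1/L2 = -/DF/- → run D
t=5: L0/L1/L2 = -/DF/- → run D
t=6: L0/L1/L2 = -/DF/- → run D
t=7: L0/L1/L2 = -/DF/- → run D
t=8: L0/L1/L2 = -/F/- → run F
t=9: L0/L1/L2 = -/F/- → run F
t=10: L0/L1/L2 = -/F/- → run F
t=11: L0/L1/L2 = -/F/- → run F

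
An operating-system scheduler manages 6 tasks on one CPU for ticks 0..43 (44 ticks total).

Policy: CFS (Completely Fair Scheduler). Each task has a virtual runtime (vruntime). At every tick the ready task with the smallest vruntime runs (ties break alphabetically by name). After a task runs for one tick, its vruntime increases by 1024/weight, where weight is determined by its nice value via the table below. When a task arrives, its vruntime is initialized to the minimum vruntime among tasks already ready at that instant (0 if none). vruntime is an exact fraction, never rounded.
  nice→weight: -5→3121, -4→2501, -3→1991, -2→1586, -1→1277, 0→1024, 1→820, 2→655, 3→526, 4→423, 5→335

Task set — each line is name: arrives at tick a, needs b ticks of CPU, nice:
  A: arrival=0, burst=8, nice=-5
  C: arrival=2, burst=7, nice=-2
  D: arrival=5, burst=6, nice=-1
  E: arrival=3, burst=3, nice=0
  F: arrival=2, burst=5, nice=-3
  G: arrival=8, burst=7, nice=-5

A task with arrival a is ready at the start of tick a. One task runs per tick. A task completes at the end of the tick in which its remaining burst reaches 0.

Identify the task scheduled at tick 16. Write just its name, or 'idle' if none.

running at tick 16 = F

t=0: vr[A=0] → run A
t=1: vr[A=1024/3121] → run A
t=2: vr[A=2048/3121 C=2048/3121 F=2048/3121] → run A
t=3: vr[A=3072/3121 C=2048/3121 E=2048/3121 F=2048/3121] → run C
t=4: vr[A=3072/3121 C=3222016/2474953 E=2048/3121 F=2048/3121] → run E
t=5: vr[A=3072/3121 C=3222016/2474953 D=2048/3121 E=5169/3121 F=2048/3121] → run D
t=6: vr[A=3072/3121 C=3222016/2474953 D=5811200/3985517 E=5169/3121 F=2048/3121] → run F
t=7: vr[A=3072/3121 C=3222016/2474953 D=5811200/3985517 E=5169/3121 F=7273472/6213911] → run A
t=8: vr[A=4096/3121 C=3222016/2474953 D=5811200/3985517 E=5169/3121 F=7273472/6213911 G=7273472/6213911] → run F
t=9: vr[A=4096/3121 C=3222016/2474953 D=5811200/3985517 E=5169/3121 F=10469376/6213911 G=7273472/6213911] → run G
t=10: vr[A=4096/3121 C=3222016/2474953 D=5811200/3985517 E=5169/3121 F=10469376/6213911 G=9312256/6213911] → run C
t=11: vr[A=4096/3121 C=4819968/2474953 D=5811200/3985517 E=5169/3121 F=10469376/6213911 G=9312256/6213911] → run A
t=12: vr[A=5120/3121 C=4819968/2474953 D=5811200/3985517 E=5169/3121 F=10469376/6213911 G=9312256/6213911] → run D
t=13: vr[A=5120/3121 C=4819968/2474953 D=9007104/3985517 E=5169/3121 F=10469376/6213911 G=9312256/6213911] → run G
t=14: vr[A=5120/3121 C=4819968/2474953 D=9007104/3985517 E=5169/3121 F=10469376/6213911 G=11351040/6213911] → run A
t=15: vr[A=6144/3121 C=4819968/2474953 D=9007104/3985517 E=5169/3121 F=10469376/6213911 G=11351040/6213911] → run E
t=16: vr[A=6144/3121 C=4819968/2474953 D=9007104/3985517 E=8290/3121 F=10469376/6213911 G=11351040/6213911] → run F
t=17: vr[A=6144/3121 C=4819968/2474953 D=9007104/3985517 E=8290/3121 F=13665280/6213911 G=11351040/6213911] → run G
t=18: vr[A=6144/3121 C=4819968/2474953 D=9007104/3985517 E=8290/3121 F=13665280/6213911 G=13389824/6213911] → run C
t=19: vr[A=6144/3121 C=6417920/2474953 D=9007104/3985517 E=8290/3121 F=13665280/6213911 G=13389824/6213911] → run A
t=20: vr[A=7168/3121 C=6417920/2474953 D=9007104/3985517 E=8290/3121 F=13665280/6213911 G=13389824/6213911] → run G
t=21: vr[A=7168/3121 C=6417920/2474953 D=9007104/3985517 E=8290/3121 F=13665280/6213911 G=15428608/6213911] → run F
t=22: vr[A=7168/3121 C=6417920/2474953 D=9007104/3985517 E=8290/3121 F=16861184/6213911 G=15428608/6213911] → run D
t=23: vr[A=7168/3121 C=6417920/2474953 D=12203008/3985517 E=8290/3121 F=16861184/6213911 G=15428608/6213911] → run A
t=24: vr[C=6417920/2474953 D=12203008/3985517 E=8290/3121 F=16861184/6213911 G=15428608/6213911] → run G
t=25: vr[C=6417920/2474953 D=12203008/3985517 E=8290/3121 F=16861184/6213911 G=17467392/6213911] → run C
t=26: vr[C=8015872/2474953 D=12203008/3985517 E=8290/3121 F=16861184/6213911 G=17467392/6213911] → run E
t=27: vr[C=8015872/2474953 D=12203008/3985517 F=16861184/6213911 G=17467392/6213911] → run F
t=28: vr[C=8015872/2474953 D=12203008/3985517 G=17467392/6213911] → run G
t=29: vr[C=8015872/2474953 D=12203008/3985517 G=19506176/6213911] → run D
t=30: vr[C=8015872/2474953 D=15398912/3985517 G=19506176/6213911] → run G
t=31: vr[C=8015872/2474953 D=15398912/3985517] → run C
t=32: vr[C=9613824/2474953 D=15398912/3985517] → run D
t=33: vr[C=9613824/2474953 D=18594816/3985517] → run C
t=34: vr[C=11211776/2474953 D=18594816/3985517] → run C
t=35: vr[D=18594816/3985517] → run D
t=36: (idle)
t=37: (idle)
t=38: (idle)
t=39: (idle)
t=40: (idle)
t=41: (idle)
t=42: (idle)
t=43: (idle)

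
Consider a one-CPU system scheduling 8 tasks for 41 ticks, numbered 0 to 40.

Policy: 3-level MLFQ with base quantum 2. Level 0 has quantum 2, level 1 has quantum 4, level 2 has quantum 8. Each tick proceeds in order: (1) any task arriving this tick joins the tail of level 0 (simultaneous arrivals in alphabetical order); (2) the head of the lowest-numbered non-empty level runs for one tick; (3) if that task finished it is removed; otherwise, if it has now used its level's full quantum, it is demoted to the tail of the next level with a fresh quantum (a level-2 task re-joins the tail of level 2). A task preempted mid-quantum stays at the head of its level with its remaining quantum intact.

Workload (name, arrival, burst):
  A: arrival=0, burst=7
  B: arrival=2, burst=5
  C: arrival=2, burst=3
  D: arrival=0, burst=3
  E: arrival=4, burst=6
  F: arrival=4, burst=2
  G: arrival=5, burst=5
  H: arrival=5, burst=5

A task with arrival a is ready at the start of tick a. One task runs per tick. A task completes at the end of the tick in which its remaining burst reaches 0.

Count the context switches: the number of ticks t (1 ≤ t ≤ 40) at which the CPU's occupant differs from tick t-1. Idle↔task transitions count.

context switches = 16

t=0: L0/L1/L2 = AD/-/- → run A
t=1: L0/L1/L2 = AD/-/- → run A
t=2: L0/L1/L2 = DBC/A/- → run D
t=3: L0/L1/L2 = DBC/A/- → run D
t=4: L0/L1/L2 = BCEF/AD/- → run B
t=5: L0/L1/L2 = BCEFGH/AD/- → run B
t=6: L0/L1/L2 = CEFGH/ADB/- → run C
t=7: L0/L1/L2 = CEFGH/ADB/- → run C
t=8: L0/L1/L2 = EFGH/ADBC/- → run E
t=9: L0/L1/L2 = EFGH/ADBC/- → run E
t=10: L0/L1/L2 = FGH/ADBCE/- → run F
t=11: L0/L1/L2 = FGH/ADBCE/- → run F
t=12: L0/L1/L2 = GH/ADBCE/- → run G
t=13: L0/L1/L2 = GH/ADBCE/- → run G
t=14: L0/L1/L2 = H/ADBCEG/- → run H
t=15: L0/L1/L2 = H/ADBCEG/- → run H
t=16: L0/L1/L2 = -/ADBCEGH/- → run A
t=17: L0/L1/L2 = -/ADBCEGH/- → run A
t=18: L0/L1/L2 = -/ADBCEGH/- → run A
t=19: L0/L1/L2 = -/ADBCEGH/- → run A
t=20: L0/L1/L2 = -/DBCEGH/A → run D
t=21: L0/L1/L2 = -/BCEGH/A → run B
t=22: L0/L1/L2 = -/BCEGH/A → run B
t=23: L0/L1/L2 = -/BCEGH/A → run B
t=24: L0/L1/L2 = -/CEGH/A → run C
t=25: L0/L1/L2 = -/EGH/A → run E
t=26: L0/L1/L2 = -/EGH/A → run E
t=27: L0/L1/L2 = -/EGH/A → run E
t=28: L0/L1/L2 = -/EGH/A → run E
t=29: L0/L1/L2 = -/GH/A → run G
t=30: L0/L1/L2 = -/GH/A → run G
t=31: L0/L1/L2 = -/GH/A → run G
t=32: L0/L1/L2 = -/H/A → run H
t=33: L0/L1/L2 = -/H/A → run H
t=34: L0/L1/L2 = -/H/A → run H
t=35: L0/L1/L2 = -/-/A → run A
t=36: (idle)
t=37: (idle)
t=38: (idle)
t=39: (idle)
t=40: (idle)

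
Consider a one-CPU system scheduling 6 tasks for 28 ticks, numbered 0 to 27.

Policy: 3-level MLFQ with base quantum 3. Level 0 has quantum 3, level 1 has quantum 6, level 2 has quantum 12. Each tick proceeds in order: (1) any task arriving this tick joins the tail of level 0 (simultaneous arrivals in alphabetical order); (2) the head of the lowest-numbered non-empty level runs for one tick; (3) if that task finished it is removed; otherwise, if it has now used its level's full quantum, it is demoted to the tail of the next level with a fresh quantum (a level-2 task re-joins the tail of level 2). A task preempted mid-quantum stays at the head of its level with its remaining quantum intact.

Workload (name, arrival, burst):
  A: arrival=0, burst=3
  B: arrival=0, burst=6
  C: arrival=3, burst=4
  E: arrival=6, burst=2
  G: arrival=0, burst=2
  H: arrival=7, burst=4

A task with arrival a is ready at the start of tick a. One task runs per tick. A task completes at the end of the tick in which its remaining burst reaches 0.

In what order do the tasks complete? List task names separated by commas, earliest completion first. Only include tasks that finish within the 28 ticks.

completion order = A, G, E, B, C, H

t=0: L0/L1/L2 = ABG/-/- → run A
t=1: L0/L1/L2 = ABG/-/- → run A
t=2: L0/L1/L2 = ABG/-/- → run A
t=3: L0/L1/L2 = BGC/-/- → run B
t=4: L0/L1/L2 = BGC/-/- → run B
t=5: L0/L1/L2 = BGC/-/- → run B
t=6: L0/L1/L2 = GCE/B/- → run G
t=7: L0/L1/L2 = GCEH/B/- → run G
t=8: L0/L1/L2 = CEH/B/- → run C
t=9: L0/L1/L2 = CEH/B/- → run C
t=10: L0/L1/L2 = CEH/B/- → run C
t=11: L0/L1/L2 = EH/BC/- → run E
t=12: L0/L1/L2 = EH/BC/- → run E
t=13: L0/L1/L2 = H/BC/- → run H
t=14: L0/L1/L2 = H/BC/- → run H
t=15: L0/L1/L2 = H/BC/- → run H
t=16: L0/L1/L2 = -/BCH/- → run B
t=17: L0/L1/L2 = -/BCH/- → run B
t=18: L0/L1/L2 = -/BCH/- → run B
t=19: L0/L1/L2 = -/CH/- → run C
t=20: L0/L1/L2 = -/H/- → run H
t=21: (idle)
t=22: (idle)
t=23: (idle)
t=24: (idle)
t=25: (idle)
t=26: (idle)
t=27: (idle)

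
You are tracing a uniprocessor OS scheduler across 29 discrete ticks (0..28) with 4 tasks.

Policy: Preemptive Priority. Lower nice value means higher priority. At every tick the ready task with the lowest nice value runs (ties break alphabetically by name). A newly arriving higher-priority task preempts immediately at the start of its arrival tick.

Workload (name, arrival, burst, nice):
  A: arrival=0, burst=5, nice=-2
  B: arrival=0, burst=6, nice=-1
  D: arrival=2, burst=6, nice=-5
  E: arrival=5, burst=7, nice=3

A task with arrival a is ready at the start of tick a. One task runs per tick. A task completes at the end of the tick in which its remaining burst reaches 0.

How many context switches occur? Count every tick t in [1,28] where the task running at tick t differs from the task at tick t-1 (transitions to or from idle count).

t=0: ready={A,B} → run A
t=1: ready={A,B} → run A
t=2: ready={A,B,D} → run D
t=3: ready={A,B,D} → run D
t=4: ready={A,B,D} → run D
t=5: ready={A,B,D,E} → run D
t=6: ready={A,B,D,E} → run D
t=7: ready={A,B,D,E} → run D
t=8: ready={A,B,E} → run A
t=9: ready={A,B,E} → run A
t=10: ready={A,B,E} → run A
t=11: ready={B,E} → run B
t=12: ready={B,E} → run B
t=13: ready={B,E} → run B
t=14: ready={B,E} → run B
t=15: ready={B,E} → run B
t=16: ready={B,E} → run B
t=17: ready={E} → run E
t=18: ready={E} → run E
t=19: ready={E} → run E
t=20: ready={E} → run E
t=21: ready={E} → run E
t=22: ready={E} → run E
t=23: ready={E} → run E
t=24: (idle)
t=25: (idle)
t=26: (idle)
t=27: (idle)
t=28: (idle)

context switches = 5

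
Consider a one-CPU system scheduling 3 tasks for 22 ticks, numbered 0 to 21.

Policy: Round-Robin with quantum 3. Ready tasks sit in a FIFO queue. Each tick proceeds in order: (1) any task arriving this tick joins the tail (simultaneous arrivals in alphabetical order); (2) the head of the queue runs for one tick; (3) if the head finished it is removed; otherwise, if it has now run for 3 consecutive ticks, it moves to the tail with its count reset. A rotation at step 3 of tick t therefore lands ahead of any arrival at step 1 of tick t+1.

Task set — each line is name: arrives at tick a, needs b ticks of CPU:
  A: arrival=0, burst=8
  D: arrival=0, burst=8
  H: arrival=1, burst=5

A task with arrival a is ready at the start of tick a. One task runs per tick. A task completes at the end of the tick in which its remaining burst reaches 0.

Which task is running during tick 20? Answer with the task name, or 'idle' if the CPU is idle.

t=0: queue=[A,D] q_used=0 → run A
t=1: queue=[A,D,H] q_used=1 → run A
t=2: queue=[A,D,H] q_used=2 → run A
t=3: queue=[D,H,A] q_used=0 → run D
t=4: queue=[D,H,A] q_used=1 → run D
t=5: queue=[D,H,A] q_used=2 → run D
t=6: queue=[H,A,D] q_used=0 → run H
t=7: queue=[H,A,D] q_used=1 → run H
t=8: queue=[H,A,D] q_used=2 → run H
t=9: queue=[A,D,H] q_used=0 → run A
t=10: queue=[A,D,H] q_used=1 → run A
t=11: queue=[A,D,H] q_used=2 → run A
t=12: queue=[D,H,A] q_used=0 → run D
t=13: queue=[D,H,A] q_used=1 → run D
t=14: queue=[D,H,A] q_used=2 → run D
t=15: queue=[H,A,D] q_used=0 → run H
t=16: queue=[H,A,D] q_used=1 → run H
t=17: queue=[A,D] q_used=0 → run A
t=18: queue=[A,D] q_used=1 → run A
t=19: queue=[D] q_used=0 → run D
t=20: queue=[D] q_used=1 → run D
t=21: (idle)

running at tick 20 = D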